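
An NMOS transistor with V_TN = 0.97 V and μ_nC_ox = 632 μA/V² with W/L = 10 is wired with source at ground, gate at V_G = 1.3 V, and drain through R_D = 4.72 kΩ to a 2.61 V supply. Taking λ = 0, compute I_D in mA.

I_D = 0.344 mA

V_GS = V_G = 1.3 V, so V_ov = 1.3 − 0.97 = 0.33 V.
k_n = μ_nC_ox · (W/L) = 6.32 mA/V².
Assume saturation: I_D = ½ k_n V_ov² = 0.5 × 6.32 × 0.33² = 0.344 mA, giving V_DS = V_DD − I_D R_D = 2.61 − 0.344 × 4.72 = 0.986 V.
V_DS = 0.986 V ≥ V_ov = 0.33 V, confirming saturation.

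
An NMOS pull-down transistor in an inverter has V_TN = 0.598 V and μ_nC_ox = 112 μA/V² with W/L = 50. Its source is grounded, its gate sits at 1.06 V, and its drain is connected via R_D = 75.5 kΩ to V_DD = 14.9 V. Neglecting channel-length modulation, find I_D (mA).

V_GS = V_G = 1.06 V, so V_ov = 1.06 − 0.598 = 0.462 V.
k_n = μ_nC_ox · (W/L) = 5.6 mA/V².
Assume saturation: I_D = ½ k_n V_ov² = 0.5 × 5.6 × 0.462² = 0.598 mA, giving V_DS = V_DD − I_D R_D = 14.9 − 0.598 × 75.5 = -30.2 V.
But -30.2 V < V_ov = 0.462 V, so the device is actually in triode.
In triode I_D = k_n[V_ov V_DS − ½ V_DS²] and I_D = (V_DD − V_DS)/R_D. Equating: 211 V_DS² − 196.3 V_DS + 14.9 = 0, giving V_DS = 0.0834 V (the root below V_ov).
I_D = (14.9 − 0.0834) / 75.5 = 0.196 mA.

I_D = 0.196 mA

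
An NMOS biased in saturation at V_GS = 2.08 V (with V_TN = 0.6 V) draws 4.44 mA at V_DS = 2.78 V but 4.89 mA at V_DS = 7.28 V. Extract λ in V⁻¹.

With V_GS fixed, I_D ∝ (1 + λ V_DS) in saturation, so I_D2/I_D1 = (1 + λ V_DS2)/(1 + λ V_DS1).
4.89/4.44 = 1.101 = (1 + 7.28 λ)/(1 + 2.78 λ).
Solving: λ (I_D1 V_DS2 − I_D2 V_DS1) = I_D2 − I_D1, so λ = (4.89 − 4.44) / (4.44 × 7.28 − 4.89 × 2.78) = 0.45 / 18.7 = 0.024 V⁻¹.

λ = 0.0240 V⁻¹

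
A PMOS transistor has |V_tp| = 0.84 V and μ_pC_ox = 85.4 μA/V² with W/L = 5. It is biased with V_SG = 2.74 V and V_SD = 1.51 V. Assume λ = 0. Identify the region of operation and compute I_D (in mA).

k_p = μ_pC_ox · (W/L) = 0.427 mA/V².
V_ov = V_SG − |V_tp| = 2.74 − 0.84 = 1.9 V.
Since V_SD = 1.51 V < V_ov = 1.9 V, the device is in the triode region.
I_D = k_p [V_ov · V_SD − ½ V_SD²] = 0.427 × [1.9 × 1.51 − 0.5 × 1.51²] = 0.738 mA.

Triode; I_D = 0.738 mA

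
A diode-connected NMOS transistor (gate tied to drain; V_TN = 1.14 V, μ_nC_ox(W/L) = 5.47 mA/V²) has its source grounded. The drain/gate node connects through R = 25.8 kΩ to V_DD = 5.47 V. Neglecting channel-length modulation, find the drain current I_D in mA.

I_D = 0.158 mA

With gate tied to drain, V_GS = V_DS ≥ V_GS − V_TN, so the device is in saturation.
KCL at the drain: ½ k_n (V_GS − V_TN)² = (V_DD − V_GS)/R.
Let x = V_GS − 1.14. Then 70.6 x² + x − 4.33 = 0, giving x = 0.241 V (positive root), so V_GS = 1.38 V.
I_D = (V_DD − V_GS)/R = (5.47 − 1.38) / 25.8 = 0.158 mA.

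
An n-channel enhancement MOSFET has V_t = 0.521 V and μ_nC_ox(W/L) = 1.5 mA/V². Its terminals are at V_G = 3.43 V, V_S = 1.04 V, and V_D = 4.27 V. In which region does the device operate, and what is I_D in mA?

Saturation; I_D = 2.62 mA

V_GS = V_G − V_S = 3.43 − 1.04 = 2.39 V; V_DS = V_D − V_S = 4.27 − 1.04 = 3.23 V.
V_ov = V_GS − V_t = 2.39 − 0.521 = 1.87 V.
Since V_DS = 3.23 V ≥ V_ov = 1.87 V, the device is in saturation.
I_D = ½ k_n V_ov² = 0.5 × 1.5 × 1.87² = 2.62 mA.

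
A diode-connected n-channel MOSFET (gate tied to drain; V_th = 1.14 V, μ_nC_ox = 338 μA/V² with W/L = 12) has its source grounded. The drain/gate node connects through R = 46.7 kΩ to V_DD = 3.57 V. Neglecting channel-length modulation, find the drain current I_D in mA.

I_D = 0.0487 mA

With gate tied to drain, V_GS = V_DS ≥ V_GS − V_th, so the device is in saturation.
k_n = μ_nC_ox · (W/L) = 4.056 mA/V².
KCL at the drain: ½ k_n (V_GS − V_th)² = (V_DD − V_GS)/R.
Let x = V_GS − 1.14. Then 94.7 x² + x − 2.43 = 0, giving x = 0.155 V (positive root), so V_GS = 1.29 V.
I_D = (V_DD − V_GS)/R = (3.57 − 1.29) / 46.7 = 0.0487 mA.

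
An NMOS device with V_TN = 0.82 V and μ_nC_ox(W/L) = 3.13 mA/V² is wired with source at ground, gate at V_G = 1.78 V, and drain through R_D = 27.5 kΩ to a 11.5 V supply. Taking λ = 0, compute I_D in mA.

I_D = 0.413 mA

V_GS = V_G = 1.78 V, so V_ov = 1.78 − 0.82 = 0.96 V.
Assume saturation: I_D = ½ k_n V_ov² = 0.5 × 3.13 × 0.96² = 1.44 mA, giving V_DS = V_DD − I_D R_D = 11.5 − 1.44 × 27.5 = -28.2 V.
But -28.2 V < V_ov = 0.96 V, so the device is actually in triode.
In triode I_D = k_n[V_ov V_DS − ½ V_DS²] and I_D = (V_DD − V_DS)/R_D. Equating: 43 V_DS² − 83.63 V_DS + 11.5 = 0, giving V_DS = 0.149 V (the root below V_ov).
I_D = (11.5 − 0.149) / 27.5 = 0.413 mA.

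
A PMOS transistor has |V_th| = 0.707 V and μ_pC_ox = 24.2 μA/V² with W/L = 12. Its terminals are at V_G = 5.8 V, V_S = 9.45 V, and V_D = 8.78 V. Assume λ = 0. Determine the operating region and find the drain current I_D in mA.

V_SG = V_S − V_G = 9.45 − 5.8 = 3.65 V; V_SD = V_S − V_D = 9.45 − 8.78 = 0.67 V.
k_p = μ_pC_ox · (W/L) = 0.2904 mA/V².
V_ov = V_SG − |V_th| = 3.65 − 0.707 = 2.94 V.
Since V_SD = 0.67 V < V_ov = 2.94 V, the device is in the triode region.
I_D = k_p [V_ov · V_SD − ½ V_SD²] = 0.2904 × [2.94 × 0.67 − 0.5 × 0.67²] = 0.507 mA.

Triode; I_D = 0.507 mA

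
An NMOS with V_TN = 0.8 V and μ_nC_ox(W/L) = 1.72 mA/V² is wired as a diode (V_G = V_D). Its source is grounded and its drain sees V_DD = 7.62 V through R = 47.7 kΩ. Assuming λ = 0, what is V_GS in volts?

V_GS = 1.20 V

With gate tied to drain, V_GS = V_DS ≥ V_GS − V_TN, so the device is in saturation.
KCL at the drain: ½ k_n (V_GS − V_TN)² = (V_DD − V_GS)/R.
Let x = V_GS − 0.8. Then 41 x² + x − 6.82 = 0, giving x = 0.396 V (positive root), so V_GS = 1.2 V.
I_D = (V_DD − V_GS)/R = (7.62 − 1.2) / 47.7 = 0.135 mA.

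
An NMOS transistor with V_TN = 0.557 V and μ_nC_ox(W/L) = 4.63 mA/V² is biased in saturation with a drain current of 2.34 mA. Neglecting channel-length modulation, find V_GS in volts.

V_GS = 1.56 V

In saturation I_D = ½ k_n (V_GS − V_TN)², so V_GS − V_TN = √(2 I_D / k_n) = √(2 × 2.34 / 4.63) = 1.01 V.
V_GS = 0.557 + 1.01 = 1.56 V.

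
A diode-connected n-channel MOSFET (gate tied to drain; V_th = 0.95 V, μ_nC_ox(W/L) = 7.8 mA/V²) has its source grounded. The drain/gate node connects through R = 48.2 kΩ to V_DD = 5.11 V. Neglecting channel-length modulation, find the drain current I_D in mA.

I_D = 0.0833 mA

With gate tied to drain, V_GS = V_DS ≥ V_GS − V_th, so the device is in saturation.
KCL at the drain: ½ k_n (V_GS − V_th)² = (V_DD − V_GS)/R.
Let x = V_GS − 0.95. Then 188 x² + x − 4.16 = 0, giving x = 0.146 V (positive root), so V_GS = 1.1 V.
I_D = (V_DD − V_GS)/R = (5.11 − 1.1) / 48.2 = 0.0833 mA.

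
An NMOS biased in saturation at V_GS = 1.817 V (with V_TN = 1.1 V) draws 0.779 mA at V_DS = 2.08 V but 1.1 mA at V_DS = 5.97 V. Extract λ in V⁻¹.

λ = 0.136 V⁻¹

With V_GS fixed, I_D ∝ (1 + λ V_DS) in saturation, so I_D2/I_D1 = (1 + λ V_DS2)/(1 + λ V_DS1).
1.1/0.779 = 1.412 = (1 + 5.97 λ)/(1 + 2.08 λ).
Solving: λ (I_D1 V_DS2 − I_D2 V_DS1) = I_D2 − I_D1, so λ = (1.1 − 0.779) / (0.779 × 5.97 − 1.1 × 2.08) = 0.321 / 2.36 = 0.136 V⁻¹.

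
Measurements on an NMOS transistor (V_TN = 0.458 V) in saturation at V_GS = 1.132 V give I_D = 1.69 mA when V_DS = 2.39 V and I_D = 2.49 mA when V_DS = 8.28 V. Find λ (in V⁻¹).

With V_GS fixed, I_D ∝ (1 + λ V_DS) in saturation, so I_D2/I_D1 = (1 + λ V_DS2)/(1 + λ V_DS1).
2.49/1.69 = 1.473 = (1 + 8.28 λ)/(1 + 2.39 λ).
Solving: λ (I_D1 V_DS2 − I_D2 V_DS1) = I_D2 − I_D1, so λ = (2.49 − 1.69) / (1.69 × 8.28 − 2.49 × 2.39) = 0.8 / 8.04 = 0.0995 V⁻¹.

λ = 0.0995 V⁻¹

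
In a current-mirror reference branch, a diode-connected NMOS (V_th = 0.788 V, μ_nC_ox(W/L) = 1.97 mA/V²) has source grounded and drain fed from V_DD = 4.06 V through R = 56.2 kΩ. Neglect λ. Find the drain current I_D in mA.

With gate tied to drain, V_GS = V_DS ≥ V_GS − V_th, so the device is in saturation.
KCL at the drain: ½ k_n (V_GS − V_th)² = (V_DD − V_GS)/R.
Let x = V_GS − 0.788. Then 55.4 x² + x − 3.272 = 0, giving x = 0.234 V (positive root), so V_GS = 1.02 V.
I_D = (V_DD − V_GS)/R = (4.06 − 1.02) / 56.2 = 0.0541 mA.

I_D = 0.0541 mA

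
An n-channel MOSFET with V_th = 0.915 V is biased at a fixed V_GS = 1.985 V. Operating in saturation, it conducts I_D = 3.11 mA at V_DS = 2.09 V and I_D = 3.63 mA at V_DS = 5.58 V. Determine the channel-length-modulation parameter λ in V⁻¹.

With V_GS fixed, I_D ∝ (1 + λ V_DS) in saturation, so I_D2/I_D1 = (1 + λ V_DS2)/(1 + λ V_DS1).
3.63/3.11 = 1.167 = (1 + 5.58 λ)/(1 + 2.09 λ).
Solving: λ (I_D1 V_DS2 − I_D2 V_DS1) = I_D2 − I_D1, so λ = (3.63 − 3.11) / (3.11 × 5.58 − 3.63 × 2.09) = 0.52 / 9.77 = 0.0532 V⁻¹.

λ = 0.0532 V⁻¹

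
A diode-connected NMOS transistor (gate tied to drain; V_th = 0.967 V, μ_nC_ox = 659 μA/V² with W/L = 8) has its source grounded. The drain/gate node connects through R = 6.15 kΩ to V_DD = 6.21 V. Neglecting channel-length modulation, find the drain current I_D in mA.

I_D = 0.765 mA

With gate tied to drain, V_GS = V_DS ≥ V_GS − V_th, so the device is in saturation.
k_n = μ_nC_ox · (W/L) = 5.272 mA/V².
KCL at the drain: ½ k_n (V_GS − V_th)² = (V_DD − V_GS)/R.
Let x = V_GS − 0.967. Then 16.2 x² + x − 5.243 = 0, giving x = 0.539 V (positive root), so V_GS = 1.51 V.
I_D = (V_DD − V_GS)/R = (6.21 − 1.51) / 6.15 = 0.765 mA.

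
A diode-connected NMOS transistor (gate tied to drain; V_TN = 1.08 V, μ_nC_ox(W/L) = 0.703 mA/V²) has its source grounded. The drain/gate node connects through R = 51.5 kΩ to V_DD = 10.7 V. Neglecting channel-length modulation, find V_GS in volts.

V_GS = 1.78 V

With gate tied to drain, V_GS = V_DS ≥ V_GS − V_TN, so the device is in saturation.
KCL at the drain: ½ k_n (V_GS − V_TN)² = (V_DD − V_GS)/R.
Let x = V_GS − 1.08. Then 18.1 x² + x − 9.62 = 0, giving x = 0.702 V (positive root), so V_GS = 1.78 V.
I_D = (V_DD − V_GS)/R = (10.7 − 1.78) / 51.5 = 0.173 mA.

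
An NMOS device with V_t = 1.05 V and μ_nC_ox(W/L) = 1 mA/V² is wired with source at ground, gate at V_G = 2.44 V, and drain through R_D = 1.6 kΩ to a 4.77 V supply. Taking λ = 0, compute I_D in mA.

I_D = 0.966 mA

V_GS = V_G = 2.44 V, so V_ov = 2.44 − 1.05 = 1.39 V.
Assume saturation: I_D = ½ k_n V_ov² = 0.5 × 1 × 1.39² = 0.966 mA, giving V_DS = V_DD − I_D R_D = 4.77 − 0.966 × 1.6 = 3.22 V.
V_DS = 3.22 V ≥ V_ov = 1.39 V, confirming saturation.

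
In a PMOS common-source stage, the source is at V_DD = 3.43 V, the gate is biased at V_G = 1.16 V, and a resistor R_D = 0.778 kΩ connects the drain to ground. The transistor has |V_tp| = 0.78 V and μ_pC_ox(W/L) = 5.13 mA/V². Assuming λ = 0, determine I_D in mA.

V_SG = V_DD − V_G = 3.43 − 1.16 = 2.27 V, so V_ov = 2.27 − 0.78 = 1.49 V.
Assume saturation: I_D = ½ k_p V_ov² = 0.5 × 5.13 × 1.49² = 5.69 mA, giving V_SD = V_DD − I_D R_D = 3.43 − 5.69 × 0.778 = -1 V.
But -1 V < V_ov = 1.49 V, so the device is actually in triode.
In triode I_D = k_p[V_ov V_SD − ½ V_SD²] and I_D = (V_DD − V_SD)/R_D. Equating: 2 V_SD² − 6.947 V_SD + 3.43 = 0, giving V_SD = 0.596 V (the root below V_ov).
I_D = (3.43 − 0.596) / 0.778 = 3.64 mA.

I_D = 3.64 mA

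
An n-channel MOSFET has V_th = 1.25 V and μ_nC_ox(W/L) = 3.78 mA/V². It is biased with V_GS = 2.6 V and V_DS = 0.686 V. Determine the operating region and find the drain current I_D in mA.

Triode; I_D = 2.61 mA

V_ov = V_GS − V_th = 2.6 − 1.25 = 1.35 V.
Since V_DS = 0.686 V < V_ov = 1.35 V, the device is in the triode region.
I_D = k_n [V_ov · V_DS − ½ V_DS²] = 3.78 × [1.35 × 0.686 − 0.5 × 0.686²] = 2.61 mA.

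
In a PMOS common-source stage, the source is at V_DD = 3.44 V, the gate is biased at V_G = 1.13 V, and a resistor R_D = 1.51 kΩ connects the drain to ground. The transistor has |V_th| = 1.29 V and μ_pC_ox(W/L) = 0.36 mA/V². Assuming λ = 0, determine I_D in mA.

V_SG = V_DD − V_G = 3.44 − 1.13 = 2.31 V, so V_ov = 2.31 − 1.29 = 1.02 V.
Assume saturation: I_D = ½ k_p V_ov² = 0.5 × 0.36 × 1.02² = 0.187 mA, giving V_SD = V_DD − I_D R_D = 3.44 − 0.187 × 1.51 = 3.16 V.
V_SD = 3.16 V ≥ V_ov = 1.02 V, confirming saturation.

I_D = 0.187 mA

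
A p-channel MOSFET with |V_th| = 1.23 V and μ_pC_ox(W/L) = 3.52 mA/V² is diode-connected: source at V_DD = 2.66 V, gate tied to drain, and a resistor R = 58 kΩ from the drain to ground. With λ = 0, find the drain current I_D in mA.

I_D = 0.0227 mA

With gate tied to drain, V_SG = V_SD ≥ V_SG − |V_th|, so the device is in saturation.
KCL at the drain: ½ k_p (V_SG − |V_th|)² = (V_DD − V_SG)/R.
Let x = V_SG − 1.23. Then 102 x² + x − 1.43 = 0, giving x = 0.114 V (positive root), so V_SG = 1.34 V.
I_D = (V_DD − V_SG)/R = (2.66 − 1.34) / 58 = 0.0227 mA.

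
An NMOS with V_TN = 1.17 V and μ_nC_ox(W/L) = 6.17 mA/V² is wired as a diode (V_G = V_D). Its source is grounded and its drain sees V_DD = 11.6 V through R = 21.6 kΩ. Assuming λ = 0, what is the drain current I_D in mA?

I_D = 0.465 mA

With gate tied to drain, V_GS = V_DS ≥ V_GS − V_TN, so the device is in saturation.
KCL at the drain: ½ k_n (V_GS − V_TN)² = (V_DD − V_GS)/R.
Let x = V_GS − 1.17. Then 66.6 x² + x − 10.43 = 0, giving x = 0.388 V (positive root), so V_GS = 1.56 V.
I_D = (V_DD − V_GS)/R = (11.6 − 1.56) / 21.6 = 0.465 mA.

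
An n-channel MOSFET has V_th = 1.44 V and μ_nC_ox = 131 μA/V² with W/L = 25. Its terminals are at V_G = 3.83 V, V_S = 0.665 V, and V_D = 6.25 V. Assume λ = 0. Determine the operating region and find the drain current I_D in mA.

V_GS = V_G − V_S = 3.83 − 0.665 = 3.17 V; V_DS = V_D − V_S = 6.25 − 0.665 = 5.58 V.
k_n = μ_nC_ox · (W/L) = 3.275 mA/V².
V_ov = V_GS − V_th = 3.17 − 1.44 = 1.73 V.
Since V_DS = 5.58 V ≥ V_ov = 1.73 V, the device is in saturation.
I_D = ½ k_n V_ov² = 0.5 × 3.275 × 1.73² = 4.87 mA.

Saturation; I_D = 4.87 mA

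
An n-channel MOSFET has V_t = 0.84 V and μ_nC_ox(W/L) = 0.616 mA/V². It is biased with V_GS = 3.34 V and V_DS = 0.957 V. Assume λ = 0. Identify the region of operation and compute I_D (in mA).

Triode; I_D = 1.19 mA

V_ov = V_GS − V_t = 3.34 − 0.84 = 2.5 V.
Since V_DS = 0.957 V < V_ov = 2.5 V, the device is in the triode region.
I_D = k_n [V_ov · V_DS − ½ V_DS²] = 0.616 × [2.5 × 0.957 − 0.5 × 0.957²] = 1.19 mA.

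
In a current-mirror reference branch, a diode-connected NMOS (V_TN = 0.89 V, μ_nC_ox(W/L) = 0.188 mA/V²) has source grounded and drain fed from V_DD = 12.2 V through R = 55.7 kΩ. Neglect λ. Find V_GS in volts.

V_GS = 2.27 V

With gate tied to drain, V_GS = V_DS ≥ V_GS − V_TN, so the device is in saturation.
KCL at the drain: ½ k_n (V_GS − V_TN)² = (V_DD − V_GS)/R.
Let x = V_GS − 0.89. Then 5.24 x² + x − 11.31 = 0, giving x = 1.38 V (positive root), so V_GS = 2.27 V.
I_D = (V_DD − V_GS)/R = (12.2 − 2.27) / 55.7 = 0.178 mA.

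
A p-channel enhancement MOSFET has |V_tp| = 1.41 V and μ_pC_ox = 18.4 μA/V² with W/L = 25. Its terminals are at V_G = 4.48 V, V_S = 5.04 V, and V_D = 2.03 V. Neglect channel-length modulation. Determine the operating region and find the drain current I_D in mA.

Cutoff; I_D = 0 mA

V_SG = V_S − V_G = 5.04 − 4.48 = 0.56 V; V_SD = V_S − V_D = 5.04 − 2.03 = 3.01 V.
V_SG = 0.56 V < |V_tp| = 1.41 V, so the transistor is in cutoff.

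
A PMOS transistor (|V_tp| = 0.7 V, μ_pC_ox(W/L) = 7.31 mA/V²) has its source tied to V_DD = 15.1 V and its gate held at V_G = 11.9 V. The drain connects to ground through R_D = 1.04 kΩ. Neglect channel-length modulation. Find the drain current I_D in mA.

I_D = 13.6 mA

V_SG = V_DD − V_G = 15.1 − 11.9 = 3.2 V, so V_ov = 3.2 − 0.7 = 2.5 V.
Assume saturation: I_D = ½ k_p V_ov² = 0.5 × 7.31 × 2.5² = 22.8 mA, giving V_SD = V_DD − I_D R_D = 15.1 − 22.8 × 1.04 = -8.66 V.
But -8.66 V < V_ov = 2.5 V, so the device is actually in triode.
In triode I_D = k_p[V_ov V_SD − ½ V_SD²] and I_D = (V_DD − V_SD)/R_D. Equating: 3.8 V_SD² − 20.01 V_SD + 15.1 = 0, giving V_SD = 0.913 V (the root below V_ov).
I_D = (15.1 − 0.913) / 1.04 = 13.6 mA.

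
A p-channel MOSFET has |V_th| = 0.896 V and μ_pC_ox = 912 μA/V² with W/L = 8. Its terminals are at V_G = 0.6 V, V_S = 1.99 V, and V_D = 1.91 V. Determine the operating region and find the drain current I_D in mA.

V_SG = V_S − V_G = 1.99 − 0.6 = 1.39 V; V_SD = V_S − V_D = 1.99 − 1.91 = 0.08 V.
k_p = μ_pC_ox · (W/L) = 7.296 mA/V².
V_ov = V_SG − |V_th| = 1.39 − 0.896 = 0.494 V.
Since V_SD = 0.08 V < V_ov = 0.494 V, the device is in the triode region.
I_D = k_p [V_ov · V_SD − ½ V_SD²] = 7.296 × [0.494 × 0.08 − 0.5 × 0.08²] = 0.265 mA.

Triode; I_D = 0.265 mA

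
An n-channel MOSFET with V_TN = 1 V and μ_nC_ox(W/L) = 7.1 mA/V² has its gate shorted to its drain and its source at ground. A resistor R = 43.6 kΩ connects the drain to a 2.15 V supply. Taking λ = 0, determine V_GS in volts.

V_GS = 1.08 V

With gate tied to drain, V_GS = V_DS ≥ V_GS − V_TN, so the device is in saturation.
KCL at the drain: ½ k_n (V_GS − V_TN)² = (V_DD − V_GS)/R.
Let x = V_GS − 1. Then 155 x² + x − 1.15 = 0, giving x = 0.083 V (positive root), so V_GS = 1.08 V.
I_D = (V_DD − V_GS)/R = (2.15 − 1.08) / 43.6 = 0.0245 mA.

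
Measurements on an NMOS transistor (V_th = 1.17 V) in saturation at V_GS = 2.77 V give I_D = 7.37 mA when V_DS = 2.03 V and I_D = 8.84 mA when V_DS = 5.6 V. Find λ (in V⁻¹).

λ = 0.0630 V⁻¹

With V_GS fixed, I_D ∝ (1 + λ V_DS) in saturation, so I_D2/I_D1 = (1 + λ V_DS2)/(1 + λ V_DS1).
8.84/7.37 = 1.199 = (1 + 5.6 λ)/(1 + 2.03 λ).
Solving: λ (I_D1 V_DS2 − I_D2 V_DS1) = I_D2 − I_D1, so λ = (8.84 − 7.37) / (7.37 × 5.6 − 8.84 × 2.03) = 1.47 / 23.3 = 0.063 V⁻¹.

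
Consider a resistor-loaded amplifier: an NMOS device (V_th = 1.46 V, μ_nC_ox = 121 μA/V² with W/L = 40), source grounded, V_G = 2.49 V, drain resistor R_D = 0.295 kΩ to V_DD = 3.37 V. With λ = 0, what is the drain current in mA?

I_D = 2.57 mA

V_GS = V_G = 2.49 V, so V_ov = 2.49 − 1.46 = 1.03 V.
k_n = μ_nC_ox · (W/L) = 4.84 mA/V².
Assume saturation: I_D = ½ k_n V_ov² = 0.5 × 4.84 × 1.03² = 2.57 mA, giving V_DS = V_DD − I_D R_D = 3.37 − 2.57 × 0.295 = 2.61 V.
V_DS = 2.61 V ≥ V_ov = 1.03 V, confirming saturation.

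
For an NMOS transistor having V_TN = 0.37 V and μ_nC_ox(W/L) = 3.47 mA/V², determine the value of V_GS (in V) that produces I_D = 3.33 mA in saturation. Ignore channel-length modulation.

V_GS = 1.76 V

In saturation I_D = ½ k_n (V_GS − V_TN)², so V_GS − V_TN = √(2 I_D / k_n) = √(2 × 3.33 / 3.47) = 1.39 V.
V_GS = 0.37 + 1.39 = 1.76 V.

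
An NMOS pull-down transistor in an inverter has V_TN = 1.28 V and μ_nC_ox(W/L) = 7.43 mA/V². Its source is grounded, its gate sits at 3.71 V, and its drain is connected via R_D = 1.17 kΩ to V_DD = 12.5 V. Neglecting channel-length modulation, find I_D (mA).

I_D = 10.1 mA

V_GS = V_G = 3.71 V, so V_ov = 3.71 − 1.28 = 2.43 V.
Assume saturation: I_D = ½ k_n V_ov² = 0.5 × 7.43 × 2.43² = 21.9 mA, giving V_DS = V_DD − I_D R_D = 12.5 − 21.9 × 1.17 = -13.2 V.
But -13.2 V < V_ov = 2.43 V, so the device is actually in triode.
In triode I_D = k_n[V_ov V_DS − ½ V_DS²] and I_D = (V_DD − V_DS)/R_D. Equating: 4.35 V_DS² − 22.12 V_DS + 12.5 = 0, giving V_DS = 0.647 V (the root below V_ov).
I_D = (12.5 − 0.647) / 1.17 = 10.1 mA.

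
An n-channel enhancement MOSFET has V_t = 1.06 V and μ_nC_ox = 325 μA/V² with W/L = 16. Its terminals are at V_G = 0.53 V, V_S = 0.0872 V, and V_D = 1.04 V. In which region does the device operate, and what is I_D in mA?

Cutoff; I_D = 0 mA

V_GS = V_G − V_S = 0.53 − 0.0872 = 0.443 V; V_DS = V_D − V_S = 1.04 − 0.0872 = 0.953 V.
V_GS = 0.443 V < V_t = 1.06 V, so the transistor is in cutoff.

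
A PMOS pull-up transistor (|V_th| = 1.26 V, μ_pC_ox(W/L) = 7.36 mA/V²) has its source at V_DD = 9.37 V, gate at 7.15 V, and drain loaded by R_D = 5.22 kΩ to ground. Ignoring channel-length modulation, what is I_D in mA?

I_D = 1.74 mA

V_SG = V_DD − V_G = 9.37 − 7.15 = 2.22 V, so V_ov = 2.22 − 1.26 = 0.96 V.
Assume saturation: I_D = ½ k_p V_ov² = 0.5 × 7.36 × 0.96² = 3.39 mA, giving V_SD = V_DD − I_D R_D = 9.37 − 3.39 × 5.22 = -8.33 V.
But -8.33 V < V_ov = 0.96 V, so the device is actually in triode.
In triode I_D = k_p[V_ov V_SD − ½ V_SD²] and I_D = (V_DD − V_SD)/R_D. Equating: 19.2 V_SD² − 37.88 V_SD + 9.37 = 0, giving V_SD = 0.29 V (the root below V_ov).
I_D = (9.37 − 0.29) / 5.22 = 1.74 mA.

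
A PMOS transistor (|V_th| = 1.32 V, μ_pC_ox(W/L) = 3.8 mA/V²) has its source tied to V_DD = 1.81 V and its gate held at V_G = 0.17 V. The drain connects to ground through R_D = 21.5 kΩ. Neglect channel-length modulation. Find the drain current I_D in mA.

V_SG = V_DD − V_G = 1.81 − 0.17 = 1.64 V, so V_ov = 1.64 − 1.32 = 0.32 V.
Assume saturation: I_D = ½ k_p V_ov² = 0.5 × 3.8 × 0.32² = 0.195 mA, giving V_SD = V_DD − I_D R_D = 1.81 − 0.195 × 21.5 = -2.37 V.
But -2.37 V < V_ov = 0.32 V, so the device is actually in triode.
In triode I_D = k_p[V_ov V_SD − ½ V_SD²] and I_D = (V_DD − V_SD)/R_D. Equating: 40.9 V_SD² − 27.14 V_SD + 1.81 = 0, giving V_SD = 0.0752 V (the root below V_ov).
I_D = (1.81 − 0.0752) / 21.5 = 0.0807 mA.

I_D = 0.0807 mA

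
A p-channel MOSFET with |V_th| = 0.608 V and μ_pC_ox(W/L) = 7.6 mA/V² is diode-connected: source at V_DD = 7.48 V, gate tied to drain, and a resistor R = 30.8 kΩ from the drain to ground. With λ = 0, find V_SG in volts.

With gate tied to drain, V_SG = V_SD ≥ V_SG − |V_th|, so the device is in saturation.
KCL at the drain: ½ k_p (V_SG − |V_th|)² = (V_DD − V_SG)/R.
Let x = V_SG − 0.608. Then 117 x² + x − 6.872 = 0, giving x = 0.238 V (positive root), so V_SG = 0.846 V.
I_D = (V_DD − V_SG)/R = (7.48 − 0.846) / 30.8 = 0.215 mA.

V_SG = 0.846 V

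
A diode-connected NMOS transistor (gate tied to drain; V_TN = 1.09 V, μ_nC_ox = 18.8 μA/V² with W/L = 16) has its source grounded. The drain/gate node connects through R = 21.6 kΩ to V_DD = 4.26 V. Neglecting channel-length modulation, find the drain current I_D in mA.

I_D = 0.108 mA

With gate tied to drain, V_GS = V_DS ≥ V_GS − V_TN, so the device is in saturation.
k_n = μ_nC_ox · (W/L) = 0.3008 mA/V².
KCL at the drain: ½ k_n (V_GS − V_TN)² = (V_DD − V_GS)/R.
Let x = V_GS − 1.09. Then 3.25 x² + x − 3.17 = 0, giving x = 0.846 V (positive root), so V_GS = 1.94 V.
I_D = (V_DD − V_GS)/R = (4.26 − 1.94) / 21.6 = 0.108 mA.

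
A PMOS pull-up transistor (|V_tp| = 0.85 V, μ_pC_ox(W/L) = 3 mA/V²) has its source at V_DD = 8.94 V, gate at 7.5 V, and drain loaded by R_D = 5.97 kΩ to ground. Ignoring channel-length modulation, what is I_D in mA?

V_SG = V_DD − V_G = 8.94 − 7.5 = 1.44 V, so V_ov = 1.44 − 0.85 = 0.59 V.
Assume saturation: I_D = ½ k_p V_ov² = 0.5 × 3 × 0.59² = 0.522 mA, giving V_SD = V_DD − I_D R_D = 8.94 − 0.522 × 5.97 = 5.82 V.
V_SD = 5.82 V ≥ V_ov = 0.59 V, confirming saturation.

I_D = 0.522 mA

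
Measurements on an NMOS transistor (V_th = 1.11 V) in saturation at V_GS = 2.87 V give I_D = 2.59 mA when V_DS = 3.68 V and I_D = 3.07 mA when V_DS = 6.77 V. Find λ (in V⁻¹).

With V_GS fixed, I_D ∝ (1 + λ V_DS) in saturation, so I_D2/I_D1 = (1 + λ V_DS2)/(1 + λ V_DS1).
3.07/2.59 = 1.185 = (1 + 6.77 λ)/(1 + 3.68 λ).
Solving: λ (I_D1 V_DS2 − I_D2 V_DS1) = I_D2 − I_D1, so λ = (3.07 − 2.59) / (2.59 × 6.77 − 3.07 × 3.68) = 0.48 / 6.24 = 0.077 V⁻¹.

λ = 0.0770 V⁻¹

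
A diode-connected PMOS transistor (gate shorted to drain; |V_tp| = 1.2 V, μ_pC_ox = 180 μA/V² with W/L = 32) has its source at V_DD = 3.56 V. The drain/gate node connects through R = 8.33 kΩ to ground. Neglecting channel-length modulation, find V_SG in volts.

With gate tied to drain, V_SG = V_SD ≥ V_SG − |V_tp|, so the device is in saturation.
k_p = μ_pC_ox · (W/L) = 5.76 mA/V².
KCL at the drain: ½ k_p (V_SG − |V_tp|)² = (V_DD − V_SG)/R.
Let x = V_SG − 1.2. Then 24 x² + x − 2.36 = 0, giving x = 0.293 V (positive root), so V_SG = 1.49 V.
I_D = (V_DD − V_SG)/R = (3.56 − 1.49) / 8.33 = 0.248 mA.

V_SG = 1.49 V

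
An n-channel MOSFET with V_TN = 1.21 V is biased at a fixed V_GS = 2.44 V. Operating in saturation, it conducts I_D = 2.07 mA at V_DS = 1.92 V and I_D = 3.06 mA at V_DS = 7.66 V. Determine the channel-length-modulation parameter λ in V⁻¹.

λ = 0.0992 V⁻¹

With V_GS fixed, I_D ∝ (1 + λ V_DS) in saturation, so I_D2/I_D1 = (1 + λ V_DS2)/(1 + λ V_DS1).
3.06/2.07 = 1.478 = (1 + 7.66 λ)/(1 + 1.92 λ).
Solving: λ (I_D1 V_DS2 − I_D2 V_DS1) = I_D2 − I_D1, so λ = (3.06 − 2.07) / (2.07 × 7.66 − 3.06 × 1.92) = 0.99 / 9.98 = 0.0992 V⁻¹.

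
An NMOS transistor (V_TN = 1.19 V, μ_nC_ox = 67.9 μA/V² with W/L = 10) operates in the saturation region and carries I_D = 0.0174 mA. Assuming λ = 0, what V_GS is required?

k_n = μ_nC_ox · (W/L) = 0.679 mA/V².
In saturation I_D = ½ k_n (V_GS − V_TN)², so V_GS − V_TN = √(2 I_D / k_n) = √(2 × 0.0174 / 0.679) = 0.226 V.
V_GS = 1.19 + 0.226 = 1.42 V.

V_GS = 1.42 V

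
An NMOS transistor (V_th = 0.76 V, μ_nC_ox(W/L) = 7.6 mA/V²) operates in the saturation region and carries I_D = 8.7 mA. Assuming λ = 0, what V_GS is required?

V_GS = 2.27 V

In saturation I_D = ½ k_n (V_GS − V_th)², so V_GS − V_th = √(2 I_D / k_n) = √(2 × 8.7 / 7.6) = 1.51 V.
V_GS = 0.76 + 1.51 = 2.27 V.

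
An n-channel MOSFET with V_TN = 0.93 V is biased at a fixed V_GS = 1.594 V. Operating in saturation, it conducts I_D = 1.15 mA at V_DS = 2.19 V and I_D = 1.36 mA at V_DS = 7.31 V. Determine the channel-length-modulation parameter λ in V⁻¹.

With V_GS fixed, I_D ∝ (1 + λ V_DS) in saturation, so I_D2/I_D1 = (1 + λ V_DS2)/(1 + λ V_DS1).
1.36/1.15 = 1.183 = (1 + 7.31 λ)/(1 + 2.19 λ).
Solving: λ (I_D1 V_DS2 − I_D2 V_DS1) = I_D2 − I_D1, so λ = (1.36 − 1.15) / (1.15 × 7.31 − 1.36 × 2.19) = 0.21 / 5.43 = 0.0387 V⁻¹.

λ = 0.0387 V⁻¹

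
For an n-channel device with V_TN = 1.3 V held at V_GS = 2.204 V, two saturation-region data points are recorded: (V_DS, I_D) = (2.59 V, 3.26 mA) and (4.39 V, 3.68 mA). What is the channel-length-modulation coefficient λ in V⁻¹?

With V_GS fixed, I_D ∝ (1 + λ V_DS) in saturation, so I_D2/I_D1 = (1 + λ V_DS2)/(1 + λ V_DS1).
3.68/3.26 = 1.129 = (1 + 4.39 λ)/(1 + 2.59 λ).
Solving: λ (I_D1 V_DS2 − I_D2 V_DS1) = I_D2 − I_D1, so λ = (3.68 − 3.26) / (3.26 × 4.39 − 3.68 × 2.59) = 0.42 / 4.78 = 0.0879 V⁻¹.

λ = 0.0879 V⁻¹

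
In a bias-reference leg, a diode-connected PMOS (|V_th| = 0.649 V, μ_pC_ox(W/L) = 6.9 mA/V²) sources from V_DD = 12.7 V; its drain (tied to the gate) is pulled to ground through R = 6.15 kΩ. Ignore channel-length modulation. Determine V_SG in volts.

V_SG = 1.38 V

With gate tied to drain, V_SG = V_SD ≥ V_SG − |V_th|, so the device is in saturation.
KCL at the drain: ½ k_p (V_SG − |V_th|)² = (V_DD − V_SG)/R.
Let x = V_SG − 0.649. Then 21.2 x² + x − 12.05 = 0, giving x = 0.73 V (positive root), so V_SG = 1.38 V.
I_D = (V_DD − V_SG)/R = (12.7 − 1.38) / 6.15 = 1.84 mA.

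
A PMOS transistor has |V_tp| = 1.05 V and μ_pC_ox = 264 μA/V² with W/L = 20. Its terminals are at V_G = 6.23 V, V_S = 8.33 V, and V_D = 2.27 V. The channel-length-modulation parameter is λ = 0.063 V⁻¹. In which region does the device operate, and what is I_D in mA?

Saturation; I_D = 4.02 mA

V_SG = V_S − V_G = 8.33 − 6.23 = 2.1 V; V_SD = V_S − V_D = 8.33 − 2.27 = 6.06 V.
k_p = μ_pC_ox · (W/L) = 5.28 mA/V².
V_ov = V_SG − |V_tp| = 2.1 − 1.05 = 1.05 V.
Since V_SD = 6.06 V ≥ V_ov = 1.05 V, the device is in saturation.
I_D = ½ k_p V_ov² (1 + λ V_SD) = 0.5 × 5.28 × 1.05² × (1 + 0.063 × 6.06) = 4.02 mA.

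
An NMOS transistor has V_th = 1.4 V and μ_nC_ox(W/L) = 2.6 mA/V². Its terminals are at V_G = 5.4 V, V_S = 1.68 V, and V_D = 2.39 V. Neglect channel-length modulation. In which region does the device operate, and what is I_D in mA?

V_GS = V_G − V_S = 5.4 − 1.68 = 3.72 V; V_DS = V_D − V_S = 2.39 − 1.68 = 0.71 V.
V_ov = V_GS − V_th = 3.72 − 1.4 = 2.32 V.
Since V_DS = 0.71 V < V_ov = 2.32 V, the device is in the triode region.
I_D = k_n [V_ov · V_DS − ½ V_DS²] = 2.6 × [2.32 × 0.71 − 0.5 × 0.71²] = 3.63 mA.

Triode; I_D = 3.63 mA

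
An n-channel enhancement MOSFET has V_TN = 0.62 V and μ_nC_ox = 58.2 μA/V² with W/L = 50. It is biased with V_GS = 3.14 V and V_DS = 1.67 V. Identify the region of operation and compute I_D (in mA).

k_n = μ_nC_ox · (W/L) = 2.91 mA/V².
V_ov = V_GS − V_TN = 3.14 − 0.62 = 2.52 V.
Since V_DS = 1.67 V < V_ov = 2.52 V, the device is in the triode region.
I_D = k_n [V_ov · V_DS − ½ V_DS²] = 2.91 × [2.52 × 1.67 − 0.5 × 1.67²] = 8.19 mA.

Triode; I_D = 8.19 mA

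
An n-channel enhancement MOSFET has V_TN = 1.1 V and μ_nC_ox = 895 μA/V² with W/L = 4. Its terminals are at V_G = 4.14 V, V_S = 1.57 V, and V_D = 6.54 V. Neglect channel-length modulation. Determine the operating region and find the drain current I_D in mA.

Saturation; I_D = 3.87 mA

V_GS = V_G − V_S = 4.14 − 1.57 = 2.57 V; V_DS = V_D − V_S = 6.54 − 1.57 = 4.97 V.
k_n = μ_nC_ox · (W/L) = 3.58 mA/V².
V_ov = V_GS − V_TN = 2.57 − 1.1 = 1.47 V.
Since V_DS = 4.97 V ≥ V_ov = 1.47 V, the device is in saturation.
I_D = ½ k_n V_ov² = 0.5 × 3.58 × 1.47² = 3.87 mA.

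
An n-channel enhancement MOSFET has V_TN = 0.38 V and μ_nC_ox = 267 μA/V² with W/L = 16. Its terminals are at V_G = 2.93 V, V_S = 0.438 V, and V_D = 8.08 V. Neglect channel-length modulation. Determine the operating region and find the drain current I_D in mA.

V_GS = V_G − V_S = 2.93 − 0.438 = 2.49 V; V_DS = V_D − V_S = 8.08 − 0.438 = 7.64 V.
k_n = μ_nC_ox · (W/L) = 4.272 mA/V².
V_ov = V_GS − V_TN = 2.49 − 0.38 = 2.11 V.
Since V_DS = 7.64 V ≥ V_ov = 2.11 V, the device is in saturation.
I_D = ½ k_n V_ov² = 0.5 × 4.272 × 2.11² = 9.53 mA.

Saturation; I_D = 9.53 mA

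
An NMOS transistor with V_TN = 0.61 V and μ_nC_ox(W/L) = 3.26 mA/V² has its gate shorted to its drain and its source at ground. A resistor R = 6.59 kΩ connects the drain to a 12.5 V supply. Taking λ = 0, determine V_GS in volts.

With gate tied to drain, V_GS = V_DS ≥ V_GS − V_TN, so the device is in saturation.
KCL at the drain: ½ k_n (V_GS − V_TN)² = (V_DD − V_GS)/R.
Let x = V_GS − 0.61. Then 10.7 x² + x − 11.89 = 0, giving x = 1.01 V (positive root), so V_GS = 1.62 V.
I_D = (V_DD − V_GS)/R = (12.5 − 1.62) / 6.59 = 1.65 mA.

V_GS = 1.62 V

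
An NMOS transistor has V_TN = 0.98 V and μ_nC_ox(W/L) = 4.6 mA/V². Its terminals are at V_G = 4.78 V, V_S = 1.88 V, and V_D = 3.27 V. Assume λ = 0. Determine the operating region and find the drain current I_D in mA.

V_GS = V_G − V_S = 4.78 − 1.88 = 2.9 V; V_DS = V_D − V_S = 3.27 − 1.88 = 1.39 V.
V_ov = V_GS − V_TN = 2.9 − 0.98 = 1.92 V.
Since V_DS = 1.39 V < V_ov = 1.92 V, the device is in the triode region.
I_D = k_n [V_ov · V_DS − ½ V_DS²] = 4.6 × [1.92 × 1.39 − 0.5 × 1.39²] = 7.83 mA.

Triode; I_D = 7.83 mA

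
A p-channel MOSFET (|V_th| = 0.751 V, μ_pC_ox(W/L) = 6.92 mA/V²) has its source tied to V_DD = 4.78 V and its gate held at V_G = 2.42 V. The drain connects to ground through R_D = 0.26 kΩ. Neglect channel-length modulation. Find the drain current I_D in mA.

V_SG = V_DD − V_G = 4.78 − 2.42 = 2.36 V, so V_ov = 2.36 − 0.751 = 1.61 V.
Assume saturation: I_D = ½ k_p V_ov² = 0.5 × 6.92 × 1.61² = 8.96 mA, giving V_SD = V_DD − I_D R_D = 4.78 − 8.96 × 0.26 = 2.45 V.
V_SD = 2.45 V ≥ V_ov = 1.61 V, confirming saturation.

I_D = 8.96 mA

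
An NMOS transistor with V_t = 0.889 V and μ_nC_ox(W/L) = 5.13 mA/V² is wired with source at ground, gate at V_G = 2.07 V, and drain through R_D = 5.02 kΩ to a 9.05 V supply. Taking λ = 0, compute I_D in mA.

V_GS = V_G = 2.07 V, so V_ov = 2.07 − 0.889 = 1.18 V.
Assume saturation: I_D = ½ k_n V_ov² = 0.5 × 5.13 × 1.18² = 3.58 mA, giving V_DS = V_DD − I_D R_D = 9.05 − 3.58 × 5.02 = -8.91 V.
But -8.91 V < V_ov = 1.18 V, so the device is actually in triode.
In triode I_D = k_n[V_ov V_DS − ½ V_DS²] and I_D = (V_DD − V_DS)/R_D. Equating: 12.9 V_DS² − 31.41 V_DS + 9.05 = 0, giving V_DS = 0.334 V (the root below V_ov).
I_D = (9.05 − 0.334) / 5.02 = 1.74 mA.

I_D = 1.74 mA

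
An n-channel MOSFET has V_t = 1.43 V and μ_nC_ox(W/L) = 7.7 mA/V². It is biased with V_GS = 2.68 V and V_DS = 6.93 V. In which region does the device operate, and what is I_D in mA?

Saturation; I_D = 6.02 mA

V_ov = V_GS − V_t = 2.68 − 1.43 = 1.25 V.
Since V_DS = 6.93 V ≥ V_ov = 1.25 V, the device is in saturation.
I_D = ½ k_n V_ov² = 0.5 × 7.7 × 1.25² = 6.02 mA.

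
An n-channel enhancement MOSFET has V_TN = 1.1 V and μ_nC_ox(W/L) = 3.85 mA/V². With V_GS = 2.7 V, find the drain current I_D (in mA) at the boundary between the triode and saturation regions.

At the boundary V_DS = V_ov = V_GS − V_TN = 2.7 − 1.1 = 1.6 V.
I_D = ½ k_n V_ov² = 0.5 × 3.85 × 1.6² = 4.93 mA.

I_D = 4.93 mA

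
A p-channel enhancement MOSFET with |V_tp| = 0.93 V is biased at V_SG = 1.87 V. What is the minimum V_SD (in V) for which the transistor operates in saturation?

The boundary between triode and saturation is V_SD = V_SG − |V_tp| = V_ov.
V_ov = 1.87 − 0.93 = 0.94 V.

V_SD,sat = 0.940 V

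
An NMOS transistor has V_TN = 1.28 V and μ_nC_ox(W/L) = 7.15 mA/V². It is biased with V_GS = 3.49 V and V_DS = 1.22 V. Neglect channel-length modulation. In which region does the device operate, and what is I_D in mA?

Triode; I_D = 14.0 mA

V_ov = V_GS − V_TN = 3.49 − 1.28 = 2.21 V.
Since V_DS = 1.22 V < V_ov = 2.21 V, the device is in the triode region.
I_D = k_n [V_ov · V_DS − ½ V_DS²] = 7.15 × [2.21 × 1.22 − 0.5 × 1.22²] = 14 mA.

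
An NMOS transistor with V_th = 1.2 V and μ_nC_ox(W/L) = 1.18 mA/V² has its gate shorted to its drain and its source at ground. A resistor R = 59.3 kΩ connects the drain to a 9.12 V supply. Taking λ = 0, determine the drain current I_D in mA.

I_D = 0.126 mA

With gate tied to drain, V_GS = V_DS ≥ V_GS − V_th, so the device is in saturation.
KCL at the drain: ½ k_n (V_GS − V_th)² = (V_DD − V_GS)/R.
Let x = V_GS − 1.2. Then 35 x² + x − 7.92 = 0, giving x = 0.462 V (positive root), so V_GS = 1.66 V.
I_D = (V_DD − V_GS)/R = (9.12 − 1.66) / 59.3 = 0.126 mA.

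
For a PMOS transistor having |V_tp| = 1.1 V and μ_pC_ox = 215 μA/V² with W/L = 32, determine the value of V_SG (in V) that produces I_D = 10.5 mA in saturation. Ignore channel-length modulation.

k_p = μ_pC_ox · (W/L) = 6.88 mA/V².
In saturation I_D = ½ k_p (V_SG − |V_tp|)², so V_SG − |V_tp| = √(2 I_D / k_p) = √(2 × 10.5 / 6.88) = 1.75 V.
V_SG = 1.1 + 1.75 = 2.85 V.

V_SG = 2.85 V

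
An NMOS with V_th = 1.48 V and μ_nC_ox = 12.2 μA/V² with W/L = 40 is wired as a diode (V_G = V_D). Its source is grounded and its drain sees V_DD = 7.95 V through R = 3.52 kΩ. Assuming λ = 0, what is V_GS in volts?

V_GS = 3.70 V

With gate tied to drain, V_GS = V_DS ≥ V_GS − V_th, so the device is in saturation.
k_n = μ_nC_ox · (W/L) = 0.488 mA/V².
KCL at the drain: ½ k_n (V_GS − V_th)² = (V_DD − V_GS)/R.
Let x = V_GS − 1.48. Then 0.859 x² + x − 6.47 = 0, giving x = 2.22 V (positive root), so V_GS = 3.7 V.
I_D = (V_DD − V_GS)/R = (7.95 − 3.7) / 3.52 = 1.21 mA.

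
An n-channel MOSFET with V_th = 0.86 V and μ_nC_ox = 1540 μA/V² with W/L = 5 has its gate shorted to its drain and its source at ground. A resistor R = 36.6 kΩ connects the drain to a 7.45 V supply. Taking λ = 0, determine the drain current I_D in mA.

With gate tied to drain, V_GS = V_DS ≥ V_GS − V_th, so the device is in saturation.
k_n = μ_nC_ox · (W/L) = 7.7 mA/V².
KCL at the drain: ½ k_n (V_GS − V_th)² = (V_DD − V_GS)/R.
Let x = V_GS − 0.86. Then 141 x² + x − 6.59 = 0, giving x = 0.213 V (positive root), so V_GS = 1.07 V.
I_D = (V_DD − V_GS)/R = (7.45 − 1.07) / 36.6 = 0.174 mA.

I_D = 0.174 mA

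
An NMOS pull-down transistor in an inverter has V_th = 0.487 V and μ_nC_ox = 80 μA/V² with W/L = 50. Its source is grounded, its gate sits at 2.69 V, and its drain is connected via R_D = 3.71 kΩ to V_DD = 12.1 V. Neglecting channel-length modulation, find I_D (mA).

V_GS = V_G = 2.69 V, so V_ov = 2.69 − 0.487 = 2.2 V.
k_n = μ_nC_ox · (W/L) = 4 mA/V².
Assume saturation: I_D = ½ k_n V_ov² = 0.5 × 4 × 2.2² = 9.71 mA, giving V_DS = V_DD − I_D R_D = 12.1 − 9.71 × 3.71 = -23.9 V.
But -23.9 V < V_ov = 2.2 V, so the device is actually in triode.
In triode I_D = k_n[V_ov V_DS − ½ V_DS²] and I_D = (V_DD − V_DS)/R_D. Equating: 7.42 V_DS² − 33.69 V_DS + 12.1 = 0, giving V_DS = 0.393 V (the root below V_ov).
I_D = (12.1 − 0.393) / 3.71 = 3.16 mA.

I_D = 3.16 mA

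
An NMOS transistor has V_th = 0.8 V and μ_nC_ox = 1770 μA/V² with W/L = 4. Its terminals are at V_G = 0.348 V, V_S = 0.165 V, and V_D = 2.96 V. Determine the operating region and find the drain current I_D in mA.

Cutoff; I_D = 0 mA

V_GS = V_G − V_S = 0.348 − 0.165 = 0.183 V; V_DS = V_D − V_S = 2.96 − 0.165 = 2.79 V.
V_GS = 0.183 V < V_th = 0.8 V, so the transistor is in cutoff.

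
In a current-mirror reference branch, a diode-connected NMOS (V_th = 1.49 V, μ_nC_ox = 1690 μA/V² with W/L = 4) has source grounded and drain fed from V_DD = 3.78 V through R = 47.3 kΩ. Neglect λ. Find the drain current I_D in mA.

I_D = 0.0459 mA

With gate tied to drain, V_GS = V_DS ≥ V_GS − V_th, so the device is in saturation.
k_n = μ_nC_ox · (W/L) = 6.76 mA/V².
KCL at the drain: ½ k_n (V_GS − V_th)² = (V_DD − V_GS)/R.
Let x = V_GS − 1.49. Then 160 x² + x − 2.29 = 0, giving x = 0.117 V (positive root), so V_GS = 1.61 V.
I_D = (V_DD − V_GS)/R = (3.78 − 1.61) / 47.3 = 0.0459 mA.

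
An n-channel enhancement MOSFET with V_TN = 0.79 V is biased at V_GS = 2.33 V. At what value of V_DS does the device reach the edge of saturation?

V_DS,sat = 1.54 V

The boundary between triode and saturation is V_DS = V_GS − V_TN = V_ov.
V_ov = 2.33 − 0.79 = 1.54 V.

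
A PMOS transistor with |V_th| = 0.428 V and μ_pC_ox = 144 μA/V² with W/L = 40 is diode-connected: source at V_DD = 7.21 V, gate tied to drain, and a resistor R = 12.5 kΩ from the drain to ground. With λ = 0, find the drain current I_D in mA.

With gate tied to drain, V_SG = V_SD ≥ V_SG − |V_th|, so the device is in saturation.
k_p = μ_pC_ox · (W/L) = 5.76 mA/V².
KCL at the drain: ½ k_p (V_SG − |V_th|)² = (V_DD − V_SG)/R.
Let x = V_SG − 0.428. Then 36 x² + x − 6.782 = 0, giving x = 0.42 V (positive root), so V_SG = 0.848 V.
I_D = (V_DD − V_SG)/R = (7.21 − 0.848) / 12.5 = 0.509 mA.

I_D = 0.509 mA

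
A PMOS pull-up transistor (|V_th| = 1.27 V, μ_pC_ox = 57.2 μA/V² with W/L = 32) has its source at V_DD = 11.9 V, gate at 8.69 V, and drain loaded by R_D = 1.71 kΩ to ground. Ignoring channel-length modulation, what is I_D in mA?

I_D = 3.44 mA

V_SG = V_DD − V_G = 11.9 − 8.69 = 3.21 V, so V_ov = 3.21 − 1.27 = 1.94 V.
k_p = μ_pC_ox · (W/L) = 1.83 mA/V².
Assume saturation: I_D = ½ k_p V_ov² = 0.5 × 1.83 × 1.94² = 3.44 mA, giving V_SD = V_DD − I_D R_D = 11.9 − 3.44 × 1.71 = 6.01 V.
V_SD = 6.01 V ≥ V_ov = 1.94 V, confirming saturation.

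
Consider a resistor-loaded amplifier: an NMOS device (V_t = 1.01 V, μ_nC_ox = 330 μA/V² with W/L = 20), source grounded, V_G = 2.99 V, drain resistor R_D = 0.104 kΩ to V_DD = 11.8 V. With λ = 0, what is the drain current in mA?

I_D = 12.9 mA

V_GS = V_G = 2.99 V, so V_ov = 2.99 − 1.01 = 1.98 V.
k_n = μ_nC_ox · (W/L) = 6.6 mA/V².
Assume saturation: I_D = ½ k_n V_ov² = 0.5 × 6.6 × 1.98² = 12.9 mA, giving V_DS = V_DD − I_D R_D = 11.8 − 12.9 × 0.104 = 10.5 V.
V_DS = 10.5 V ≥ V_ov = 1.98 V, confirming saturation.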